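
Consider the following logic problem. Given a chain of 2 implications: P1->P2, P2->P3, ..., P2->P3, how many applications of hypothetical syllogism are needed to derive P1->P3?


With 2 implications in a chain connecting 3 propositions:
P1->P2, P2->P3, ..., P2->P3
Steps needed = (number of implications) - 1 = 2 - 1 = 1

1


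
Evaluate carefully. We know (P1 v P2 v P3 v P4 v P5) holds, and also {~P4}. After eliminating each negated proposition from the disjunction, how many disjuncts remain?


Original disjuncts (5): P1, P2, P3, P4, P5
Negated (eliminate): ~P4
Remaining disjuncts: P1, P2, P3, P5
Count = 5 - 1 = 4

4


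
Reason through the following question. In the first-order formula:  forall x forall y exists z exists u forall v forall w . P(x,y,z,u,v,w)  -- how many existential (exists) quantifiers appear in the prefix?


Quantifier prefix: forall x forall y exists z exists u forall v forall w
Mark each quantifier type:
  U U E E U U
Universal count = 4, Existential count = 2
Asked for existential (exists) quantifiers: 2

2


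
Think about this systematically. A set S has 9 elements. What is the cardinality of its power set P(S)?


The power set of a set with n elements has 2^n elements.
|P(S)| = 2^9 = 512

512


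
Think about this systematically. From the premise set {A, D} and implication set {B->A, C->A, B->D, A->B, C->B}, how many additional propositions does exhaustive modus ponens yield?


Initial facts: {A, D}
Apply modus ponens to closure:
  A and A->B  =>  B
Final known: {A, B, D}
New propositions: {B}
Count = 1

1


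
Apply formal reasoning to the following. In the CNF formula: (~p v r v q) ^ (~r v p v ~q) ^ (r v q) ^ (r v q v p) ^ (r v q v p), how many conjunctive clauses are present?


A CNF formula is a conjunction of clauses.
Clauses are separated by ^.
Counting the conjuncts: 5 clauses.

5


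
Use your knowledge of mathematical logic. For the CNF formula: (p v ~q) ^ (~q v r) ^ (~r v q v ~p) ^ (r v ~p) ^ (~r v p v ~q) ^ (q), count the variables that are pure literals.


Check each variable for pure literal status:
p: mixed (not pure)
q: mixed (not pure)
r: mixed (not pure)
Pure literal count = 0

0


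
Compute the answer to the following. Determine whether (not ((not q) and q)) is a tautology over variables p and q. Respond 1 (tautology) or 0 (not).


Check all 4 assignments:
p=0, q=0: 1
p=0, q=1: 1
p=1, q=0: 1
p=1, q=1: 1
Satisfying count = 4/4.
Tautology iff count = 4: yes.

1


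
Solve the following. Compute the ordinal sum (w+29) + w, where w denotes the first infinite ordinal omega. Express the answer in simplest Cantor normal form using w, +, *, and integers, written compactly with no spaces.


Compute (w+29) + w.
Ordinal + is associative but NOT commutative; for finite n>0, n + w = w but w + n stays w+n.
(w+29) + w = w + (29+w) = w + w = w*2 (the finite tail 29 is absorbed by the right w).
Result = w*2

w*2


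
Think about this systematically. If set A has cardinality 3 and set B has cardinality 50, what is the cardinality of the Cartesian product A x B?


The Cartesian product A x B contains all ordered pairs (a, b).
|A x B| = |A| * |B| = 3 * 50 = 150

150


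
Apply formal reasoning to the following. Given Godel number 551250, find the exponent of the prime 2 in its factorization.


Factorize 551250 by dividing by 2 repeatedly.
Division steps: 2 divides 551250 exactly 1 time(s).
Exponent of 2 = 1

1


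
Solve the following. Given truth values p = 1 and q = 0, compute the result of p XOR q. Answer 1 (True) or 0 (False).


p = 1, q = 0
Operation: p XOR q
Evaluate: 1 XOR 0 = 1

1


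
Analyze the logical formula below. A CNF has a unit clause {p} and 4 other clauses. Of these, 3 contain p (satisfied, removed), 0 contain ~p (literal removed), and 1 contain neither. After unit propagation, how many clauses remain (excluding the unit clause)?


Satisfied (removed): 3
Shortened (remain): 0
Unchanged (remain): 1
Remaining = 0 + 1 = 1

1


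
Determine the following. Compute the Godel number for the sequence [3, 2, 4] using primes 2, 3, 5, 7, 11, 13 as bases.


Encode each element as an exponent of the corresponding prime:
  2^3 = 8
  3^2 = 9
  5^4 = 625
Product = 8 * 9 * 625 = 45000

45000


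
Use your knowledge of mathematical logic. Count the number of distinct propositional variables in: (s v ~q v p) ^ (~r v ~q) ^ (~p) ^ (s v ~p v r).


Identify each variable that appears in the formula.
Variables found: p, q, r, s
Count = 4

4


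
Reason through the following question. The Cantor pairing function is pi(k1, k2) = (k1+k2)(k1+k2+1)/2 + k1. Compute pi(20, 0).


k1 + k2 = 20
(k1+k2)(k1+k2+1)/2 = 20 * 21 / 2 = 210
pi = 210 + 20 = 230

230


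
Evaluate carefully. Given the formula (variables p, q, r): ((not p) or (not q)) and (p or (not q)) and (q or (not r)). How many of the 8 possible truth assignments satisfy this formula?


Evaluate all 8 assignments for p, q, r:
p=0, q=0, r=0: 1
p=0, q=0, r=1: 0
p=0, q=1, r=0: 0
p=0, q=1, r=1: 0
p=1, q=0, r=0: 1
p=1, q=0, r=1: 0
p=1, q=1, r=0: 0
p=1, q=1, r=1: 0
Satisfying count = 2

2


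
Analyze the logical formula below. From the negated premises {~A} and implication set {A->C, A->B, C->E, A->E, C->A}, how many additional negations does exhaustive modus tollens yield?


Initial negated facts: {~A}
Apply modus tollens to closure:
  ~A and C->A  =>  ~C
Final negated: {~A, ~C}
New negations: {~C}
Count = 1

1


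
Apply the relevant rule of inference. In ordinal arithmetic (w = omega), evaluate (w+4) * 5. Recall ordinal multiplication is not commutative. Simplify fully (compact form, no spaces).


Compute (w+4) * 5.
Ordinal * is associative and left-distributive over +, but NOT commutative; for finite n>1, n*w = w but w*n stays w*n.
(w+4) * 5 = (w+4) repeated 5 times. Each intermediate +4 is absorbed by the following w; only the last survives: w*5+4.
Result = w*5+4

w*5+4


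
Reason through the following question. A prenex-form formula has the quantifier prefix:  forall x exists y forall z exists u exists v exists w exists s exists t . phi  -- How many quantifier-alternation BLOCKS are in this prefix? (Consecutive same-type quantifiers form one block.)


Quantifier-type sequence: A E A E E E E E  (A=forall, E=exists)
Group into maximal same-type runs:
  Ax1 | Ex1 | Ax1 | Ex5
Number of blocks = 4

4


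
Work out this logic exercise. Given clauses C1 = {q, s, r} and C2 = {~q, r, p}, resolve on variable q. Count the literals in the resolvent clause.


Remove q from C1 and ~q from C2.
C1 remainder: {s, r}
C2 remainder: {r, p}
Union (resolvent): {p, r, s}
Resolvent has 3 literal(s).

3


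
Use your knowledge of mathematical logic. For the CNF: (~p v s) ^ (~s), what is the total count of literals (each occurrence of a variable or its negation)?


Counting literals in each clause:
Clause 1: 2 literal(s)
Clause 2: 1 literal(s)
Total = 3

3


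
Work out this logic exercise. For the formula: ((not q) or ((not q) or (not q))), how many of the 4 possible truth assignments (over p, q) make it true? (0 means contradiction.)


Check all 4 assignments:
p=0, q=0: 1
p=0, q=1: 0
p=1, q=0: 1
p=1, q=1: 0
Count of True = 2

2


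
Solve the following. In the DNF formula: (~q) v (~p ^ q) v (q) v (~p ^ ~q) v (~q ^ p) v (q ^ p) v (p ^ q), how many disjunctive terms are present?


A DNF formula is a disjunction of terms (conjunctions).
Terms are separated by v.
Counting the disjuncts: 7 terms.

7


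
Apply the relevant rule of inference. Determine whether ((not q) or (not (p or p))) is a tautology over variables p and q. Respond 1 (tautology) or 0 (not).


Check all 4 assignments:
p=0, q=0: 1
p=0, q=1: 1
p=1, q=0: 1
p=1, q=1: 0
Satisfying count = 3/4.
Tautology iff count = 4: no.

0


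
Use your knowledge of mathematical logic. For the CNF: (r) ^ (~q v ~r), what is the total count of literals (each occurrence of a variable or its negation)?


Counting literals in each clause:
Clause 1: 1 literal(s)
Clause 2: 2 literal(s)
Total = 3

3


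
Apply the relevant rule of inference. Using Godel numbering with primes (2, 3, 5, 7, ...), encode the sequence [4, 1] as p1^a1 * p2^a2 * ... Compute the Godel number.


Encode each element as an exponent of the corresponding prime:
  2^4 = 16
  3^1 = 3
Product = 16 * 3 = 48

48


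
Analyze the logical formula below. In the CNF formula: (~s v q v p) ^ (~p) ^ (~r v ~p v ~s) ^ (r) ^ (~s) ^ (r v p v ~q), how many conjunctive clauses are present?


A CNF formula is a conjunction of clauses.
Clauses are separated by ^.
Counting the conjuncts: 6 clauses.

6


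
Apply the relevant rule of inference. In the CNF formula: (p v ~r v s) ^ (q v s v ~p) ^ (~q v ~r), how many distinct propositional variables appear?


Identify each variable that appears in the formula.
Variables found: p, q, r, s
Count = 4

4


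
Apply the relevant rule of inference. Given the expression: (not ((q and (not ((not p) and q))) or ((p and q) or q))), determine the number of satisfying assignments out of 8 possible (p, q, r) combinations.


Check all 8 assignments:
p=0, q=0, r=0: 1
p=0, q=0, r=1: 1
p=0, q=1, r=0: 0
p=0, q=1, r=1: 0
p=1, q=0, r=0: 1
p=1, q=0, r=1: 1
p=1, q=1, r=0: 0
p=1, q=1, r=1: 0
Count of True = 4

4


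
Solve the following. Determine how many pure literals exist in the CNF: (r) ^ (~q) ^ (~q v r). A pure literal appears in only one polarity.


Check each variable for pure literal status:
p: absent (not pure)
q: pure negative
r: pure positive
Pure literal count = 2

2


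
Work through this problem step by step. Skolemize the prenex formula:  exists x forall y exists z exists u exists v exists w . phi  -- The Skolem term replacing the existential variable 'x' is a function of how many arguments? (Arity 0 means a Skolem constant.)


Quantifier prefix: exists x forall y exists z exists u exists v exists w
'x' is existentially quantified at position 1.
No universal quantifiers precede it.
Skolem function arity = 0 (a Skolem constant)

0


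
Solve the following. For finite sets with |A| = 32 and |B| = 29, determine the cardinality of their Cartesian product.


The Cartesian product A x B contains all ordered pairs (a, b).
|A x B| = |A| * |B| = 32 * 29 = 928

928


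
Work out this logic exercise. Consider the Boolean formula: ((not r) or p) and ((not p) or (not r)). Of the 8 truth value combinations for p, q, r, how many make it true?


Evaluate all 8 assignments for p, q, r:
p=0, q=0, r=0: 1
p=0, q=0, r=1: 0
p=0, q=1, r=0: 1
p=0, q=1, r=1: 0
p=1, q=0, r=0: 1
p=1, q=0, r=1: 0
p=1, q=1, r=0: 1
p=1, q=1, r=1: 0
Satisfying count = 4

4


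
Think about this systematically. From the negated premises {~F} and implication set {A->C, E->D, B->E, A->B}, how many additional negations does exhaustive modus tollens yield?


Initial negated facts: {~F}
Apply modus tollens to closure:
  (no implication fires)
Final negated: {~F}
New negations: {(none)}
Count = 0

0


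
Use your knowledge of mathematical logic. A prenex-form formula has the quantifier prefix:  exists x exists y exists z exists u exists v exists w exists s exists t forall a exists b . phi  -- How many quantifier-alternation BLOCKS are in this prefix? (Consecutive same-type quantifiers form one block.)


Quantifier-type sequence: E E E E E E E E A E  (A=forall, E=exists)
Group into maximal same-type runs:
  Ex8 | Ax1 | Ex1
Number of blocks = 3

3


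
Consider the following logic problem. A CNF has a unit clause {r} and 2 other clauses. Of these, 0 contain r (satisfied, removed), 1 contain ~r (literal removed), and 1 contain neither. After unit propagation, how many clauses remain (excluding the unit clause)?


Satisfied (removed): 0
Shortened (remain): 1
Unchanged (remain): 1
Remaining = 1 + 1 = 2

2


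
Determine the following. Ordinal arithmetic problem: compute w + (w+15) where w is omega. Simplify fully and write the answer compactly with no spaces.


Compute w + (w+15).
Ordinal + is associative but NOT commutative; for finite n>0, n + w = w but w + n stays w+n.
w + (w+15) = (w+w) + 15 = w*2+15.
Result = w*2+15

w*2+15


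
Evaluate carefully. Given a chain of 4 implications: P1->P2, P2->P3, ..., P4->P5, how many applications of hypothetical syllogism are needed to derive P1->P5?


With 4 implications in a chain connecting 5 propositions:
P1->P2, P2->P3, ..., P4->P5
Steps needed = (number of implications) - 1 = 4 - 1 = 3

3


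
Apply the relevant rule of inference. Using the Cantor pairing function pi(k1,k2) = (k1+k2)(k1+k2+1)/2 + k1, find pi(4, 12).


k1 + k2 = 16
(k1+k2)(k1+k2+1)/2 = 16 * 17 / 2 = 136
pi = 136 + 4 = 140

140


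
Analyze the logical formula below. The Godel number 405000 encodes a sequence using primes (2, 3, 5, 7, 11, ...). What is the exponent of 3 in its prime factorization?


Factorize 405000 by dividing by 3 repeatedly.
Division steps: 3 divides 405000 exactly 4 time(s).
Exponent of 3 = 4

4


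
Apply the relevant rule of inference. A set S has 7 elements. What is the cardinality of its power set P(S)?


The power set of a set with n elements has 2^n elements.
|P(S)| = 2^7 = 128

128


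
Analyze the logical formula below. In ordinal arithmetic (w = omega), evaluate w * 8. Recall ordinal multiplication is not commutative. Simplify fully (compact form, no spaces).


Compute w * 8.
Ordinal * is associative and left-distributive over +, but NOT commutative; for finite n>1, n*w = w but w*n stays w*n.
w * 8 means 8 copies of w concatenated: w*8.
Result = w*8

w*8


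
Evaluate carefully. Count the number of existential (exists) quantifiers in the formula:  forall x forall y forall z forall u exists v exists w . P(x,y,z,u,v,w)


Quantifier prefix: forall x forall y forall z forall u exists v exists w
Mark each quantifier type:
  U U U U E E
Universal count = 4, Existential count = 2
Asked for existential (exists) quantifiers: 2

2


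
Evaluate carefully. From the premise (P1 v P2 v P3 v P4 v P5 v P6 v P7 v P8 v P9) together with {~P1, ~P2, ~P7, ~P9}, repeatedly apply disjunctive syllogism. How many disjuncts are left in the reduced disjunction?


Original disjuncts (9): P1, P2, P3, P4, P5, P6, P7, P8, P9
Negated (eliminate): ~P1, ~P2, ~P7, ~P9
Remaining disjuncts: P3, P4, P5, P6, P8
Count = 9 - 4 = 5

5


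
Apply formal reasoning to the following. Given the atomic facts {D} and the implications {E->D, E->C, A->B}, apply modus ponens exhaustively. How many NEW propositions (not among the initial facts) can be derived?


Initial facts: {D}
Apply modus ponens to closure:
  (no implication fires)
Final known: {D}
New propositions: {(none)}
Count = 0

0


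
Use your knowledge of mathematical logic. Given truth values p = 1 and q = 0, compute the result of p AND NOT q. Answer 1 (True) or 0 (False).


p = 1, q = 0
Operation: p AND NOT q
Evaluate: 1 AND NOT 0 = 1

1


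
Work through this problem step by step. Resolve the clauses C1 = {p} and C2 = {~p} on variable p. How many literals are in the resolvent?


Remove p from C1 and ~p from C2.
C1 remainder: {}
C2 remainder: {}
Union (resolvent): {} (empty clause)
Resolvent has 0 literal(s).

0


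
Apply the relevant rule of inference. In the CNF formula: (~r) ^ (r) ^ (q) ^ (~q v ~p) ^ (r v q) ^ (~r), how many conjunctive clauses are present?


A CNF formula is a conjunction of clauses.
Clauses are separated by ^.
Counting the conjuncts: 6 clauses.

6


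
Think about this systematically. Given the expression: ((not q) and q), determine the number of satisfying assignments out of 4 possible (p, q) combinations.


Check all 4 assignments:
p=0, q=0: 0
p=0, q=1: 0
p=1, q=0: 0
p=1, q=1: 0
Count of True = 0

0


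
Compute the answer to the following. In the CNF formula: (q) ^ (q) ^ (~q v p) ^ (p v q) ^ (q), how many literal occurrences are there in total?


Counting literals in each clause:
Clause 1: 1 literal(s)
Clause 2: 1 literal(s)
Clause 3: 2 literal(s)
Clause 4: 2 literal(s)
Clause 5: 1 literal(s)
Total = 7

7


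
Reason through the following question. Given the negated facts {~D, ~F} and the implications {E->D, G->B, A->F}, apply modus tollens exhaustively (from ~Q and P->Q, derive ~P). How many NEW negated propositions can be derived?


Initial negated facts: {~D, ~F}
Apply modus tollens to closure:
  ~D and E->D  =>  ~E
  ~F and A->F  =>  ~A
Final negated: {~A, ~D, ~E, ~F}
New negations: {~A, ~E}
Count = 2

2


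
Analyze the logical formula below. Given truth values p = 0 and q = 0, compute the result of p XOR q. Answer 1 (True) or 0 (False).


p = 0, q = 0
Operation: p XOR q
Evaluate: 0 XOR 0 = 0

0


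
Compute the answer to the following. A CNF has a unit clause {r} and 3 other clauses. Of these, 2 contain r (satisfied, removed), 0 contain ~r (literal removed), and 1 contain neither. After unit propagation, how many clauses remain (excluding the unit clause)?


Satisfied (removed): 2
Shortened (remain): 0
Unchanged (remain): 1
Remaining = 0 + 1 = 1

1


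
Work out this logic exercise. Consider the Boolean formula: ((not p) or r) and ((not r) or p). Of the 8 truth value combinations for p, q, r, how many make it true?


Evaluate all 8 assignments for p, q, r:
p=0, q=0, r=0: 1
p=0, q=0, r=1: 0
p=0, q=1, r=0: 1
p=0, q=1, r=1: 0
p=1, q=0, r=0: 0
p=1, q=0, r=1: 1
p=1, q=1, r=0: 0
p=1, q=1, r=1: 1
Satisfying count = 4

4


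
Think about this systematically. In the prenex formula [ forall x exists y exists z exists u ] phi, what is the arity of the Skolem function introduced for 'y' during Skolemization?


Quantifier prefix: forall x exists y exists z exists u
'y' is existentially quantified at position 2.
Universal variables preceding it: x
Skolem function arity = 1

1


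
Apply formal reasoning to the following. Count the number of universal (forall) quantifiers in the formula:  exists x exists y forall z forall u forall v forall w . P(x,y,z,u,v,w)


Quantifier prefix: exists x exists y forall z forall u forall v forall w
Mark each quantifier type:
  E E U U U U
Universal count = 4, Existential count = 2
Asked for universal (forall) quantifiers: 4

4


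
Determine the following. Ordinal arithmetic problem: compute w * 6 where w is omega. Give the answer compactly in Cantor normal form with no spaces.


Compute w * 6.
Ordinal * is associative and left-distributive over +, but NOT commutative; for finite n>1, n*w = w but w*n stays w*n.
w * 6 means 6 copies of w concatenated: w*6.
Result = w*6

w*6


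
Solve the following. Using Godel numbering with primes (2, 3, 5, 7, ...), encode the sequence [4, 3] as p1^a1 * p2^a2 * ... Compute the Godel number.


Encode each element as an exponent of the corresponding prime:
  2^4 = 16
  3^3 = 27
Product = 16 * 27 = 432

432


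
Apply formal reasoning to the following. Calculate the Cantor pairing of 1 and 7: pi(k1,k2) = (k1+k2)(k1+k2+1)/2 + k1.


k1 + k2 = 8
(k1+k2)(k1+k2+1)/2 = 8 * 9 / 2 = 36
pi = 36 + 1 = 37

37


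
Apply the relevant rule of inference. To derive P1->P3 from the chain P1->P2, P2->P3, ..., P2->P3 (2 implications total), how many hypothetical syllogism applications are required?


With 2 implications in a chain connecting 3 propositions:
P1->P2, P2->P3, ..., P2->P3
Steps needed = (number of implications) - 1 = 2 - 1 = 1

1


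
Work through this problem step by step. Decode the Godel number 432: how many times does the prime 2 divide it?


Factorize 432 by dividing by 2 repeatedly.
Division steps: 2 divides 432 exactly 4 time(s).
Exponent of 2 = 4

4


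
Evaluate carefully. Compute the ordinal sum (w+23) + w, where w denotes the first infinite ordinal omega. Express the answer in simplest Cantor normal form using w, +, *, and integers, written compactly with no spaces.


Compute (w+23) + w.
Ordinal + is associative but NOT commutative; for finite n>0, n + w = w but w + n stays w+n.
(w+23) + w = w + (23+w) = w + w = w*2 (the finite tail 23 is absorbed by the right w).
Result = w*2

w*2


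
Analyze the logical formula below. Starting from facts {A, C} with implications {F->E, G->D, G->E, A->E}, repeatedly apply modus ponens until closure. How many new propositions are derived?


Initial facts: {A, C}
Apply modus ponens to closure:
  A and A->E  =>  E
Final known: {A, C, E}
New propositions: {E}
Count = 1

1


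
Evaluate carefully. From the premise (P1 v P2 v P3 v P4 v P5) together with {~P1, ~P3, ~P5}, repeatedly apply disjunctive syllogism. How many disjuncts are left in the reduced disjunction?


Original disjuncts (5): P1, P2, P3, P4, P5
Negated (eliminate): ~P1, ~P3, ~P5
Remaining disjuncts: P2, P4
Count = 5 - 3 = 2

2


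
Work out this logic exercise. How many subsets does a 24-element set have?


The power set of a set with n elements has 2^n elements.
|P(S)| = 2^24 = 16777216

16777216


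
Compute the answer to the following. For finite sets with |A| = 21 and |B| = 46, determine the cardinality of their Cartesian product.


The Cartesian product A x B contains all ordered pairs (a, b).
|A x B| = |A| * |B| = 21 * 46 = 966

966


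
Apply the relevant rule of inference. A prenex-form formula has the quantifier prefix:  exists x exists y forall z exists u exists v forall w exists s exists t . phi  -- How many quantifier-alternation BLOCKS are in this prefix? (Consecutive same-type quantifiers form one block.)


Quantifier-type sequence: E E A E E A E E  (A=forall, E=exists)
Group into maximal same-type runs:
  Ex2 | Ax1 | Ex2 | Ax1 | Ex2
Number of blocks = 5

5


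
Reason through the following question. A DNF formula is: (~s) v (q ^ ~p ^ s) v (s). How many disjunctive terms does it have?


A DNF formula is a disjunction of terms (conjunctions).
Terms are separated by v.
Counting the disjuncts: 3 terms.

3


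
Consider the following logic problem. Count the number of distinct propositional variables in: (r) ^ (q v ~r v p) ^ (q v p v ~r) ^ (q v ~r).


Identify each variable that appears in the formula.
Variables found: p, q, r
Count = 3

3


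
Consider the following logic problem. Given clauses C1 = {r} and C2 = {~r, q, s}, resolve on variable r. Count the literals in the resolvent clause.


Remove r from C1 and ~r from C2.
C1 remainder: {}
C2 remainder: {q, s}
Union (resolvent): {q, s}
Resolvent has 2 literal(s).

2


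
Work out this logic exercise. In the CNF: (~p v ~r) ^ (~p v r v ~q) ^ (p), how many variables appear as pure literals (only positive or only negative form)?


Check each variable for pure literal status:
p: mixed (not pure)
q: pure negative
r: mixed (not pure)
Pure literal count = 1

1


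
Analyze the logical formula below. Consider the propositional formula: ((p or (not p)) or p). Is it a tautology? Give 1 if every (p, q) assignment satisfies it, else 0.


Check all 4 assignments:
p=0, q=0: 1
p=0, q=1: 1
p=1, q=0: 1
p=1, q=1: 1
Satisfying count = 4/4.
Tautology iff count = 4: yes.

1


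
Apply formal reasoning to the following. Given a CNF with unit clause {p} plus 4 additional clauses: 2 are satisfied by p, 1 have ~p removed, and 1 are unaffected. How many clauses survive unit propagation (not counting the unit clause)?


Satisfied (removed): 2
Shortened (remain): 1
Unchanged (remain): 1
Remaining = 1 + 1 = 2

2


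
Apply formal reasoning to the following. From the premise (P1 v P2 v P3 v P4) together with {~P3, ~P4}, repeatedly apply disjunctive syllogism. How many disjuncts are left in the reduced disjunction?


Original disjuncts (4): P1, P2, P3, P4
Negated (eliminate): ~P3, ~P4
Remaining disjuncts: P1, P2
Count = 4 - 2 = 2

2


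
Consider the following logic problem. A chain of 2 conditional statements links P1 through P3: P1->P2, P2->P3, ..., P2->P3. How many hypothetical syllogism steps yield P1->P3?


With 2 implications in a chain connecting 3 propositions:
P1->P2, P2->P3, ..., P2->P3
Steps needed = (number of implications) - 1 = 2 - 1 = 1

1


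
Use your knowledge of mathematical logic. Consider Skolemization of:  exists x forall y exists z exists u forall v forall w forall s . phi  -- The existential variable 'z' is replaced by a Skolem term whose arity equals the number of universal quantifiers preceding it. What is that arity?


Quantifier prefix: exists x forall y exists z exists u forall v forall w forall s
'z' is existentially quantified at position 3.
Universal variables preceding it: y
Skolem function arity = 1

1


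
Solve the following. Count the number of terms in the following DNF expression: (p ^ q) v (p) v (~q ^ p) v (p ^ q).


A DNF formula is a disjunction of terms (conjunctions).
Terms are separated by v.
Counting the disjuncts: 4 terms.

4


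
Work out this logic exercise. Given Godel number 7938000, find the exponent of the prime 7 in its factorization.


Factorize 7938000 by dividing by 7 repeatedly.
Division steps: 7 divides 7938000 exactly 2 time(s).
Exponent of 7 = 2

2


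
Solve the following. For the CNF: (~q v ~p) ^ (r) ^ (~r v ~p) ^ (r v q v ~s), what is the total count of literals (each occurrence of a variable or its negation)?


Counting literals in each clause:
Clause 1: 2 literal(s)
Clause 2: 1 literal(s)
Clause 3: 2 literal(s)
Clause 4: 3 literal(s)
Total = 8

8


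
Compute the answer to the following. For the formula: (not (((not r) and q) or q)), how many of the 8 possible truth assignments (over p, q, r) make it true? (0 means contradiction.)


Check all 8 assignments:
p=0, q=0, r=0: 1
p=0, q=0, r=1: 1
p=0, q=1, r=0: 0
p=0, q=1, r=1: 0
p=1, q=0, r=0: 1
p=1, q=0, r=1: 1
p=1, q=1, r=0: 0
p=1, q=1, r=1: 0
Count of True = 4

4


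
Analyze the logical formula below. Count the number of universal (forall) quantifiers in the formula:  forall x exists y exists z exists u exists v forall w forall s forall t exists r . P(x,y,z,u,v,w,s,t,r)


Quantifier prefix: forall x exists y exists z exists u exists v forall w forall s forall t exists r
Mark each quantifier type:
  U E E E E U U U E
Universal count = 4, Existential count = 5
Asked for universal (forall) quantifiers: 4

4


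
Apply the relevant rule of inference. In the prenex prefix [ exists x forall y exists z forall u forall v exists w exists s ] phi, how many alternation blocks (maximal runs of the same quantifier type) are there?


Quantifier-type sequence: E A E A A E E  (A=forall, E=exists)
Group into maximal same-type runs:
  Ex1 | Ax1 | Ex1 | Ax2 | Ex2
Number of blocks = 5

5


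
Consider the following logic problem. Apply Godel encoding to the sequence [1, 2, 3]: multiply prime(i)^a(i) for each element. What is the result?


Encode each element as an exponent of the corresponding prime:
  2^1 = 2
  3^2 = 9
  5^3 = 125
Product = 2 * 9 * 125 = 2250

2250


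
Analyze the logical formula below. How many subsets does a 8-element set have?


The power set of a set with n elements has 2^n elements.
|P(S)| = 2^8 = 256

256


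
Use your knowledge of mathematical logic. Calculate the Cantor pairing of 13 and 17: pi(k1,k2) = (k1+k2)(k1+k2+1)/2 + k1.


k1 + k2 = 30
(k1+k2)(k1+k2+1)/2 = 30 * 31 / 2 = 465
pi = 465 + 13 = 478

478


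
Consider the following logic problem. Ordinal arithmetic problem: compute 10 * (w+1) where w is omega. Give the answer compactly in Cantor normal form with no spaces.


Compute 10 * (w+1).
Ordinal * is associative and left-distributive over +, but NOT commutative; for finite n>1, n*w = w but w*n stays w*n.
By left-distributivity: 10 * (w+1) = 10*w + 10*1 = w + 10 = w+10.
Result = w+10

w+10


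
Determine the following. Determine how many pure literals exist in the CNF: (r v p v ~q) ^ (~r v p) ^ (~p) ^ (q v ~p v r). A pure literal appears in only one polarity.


Check each variable for pure literal status:
p: mixed (not pure)
q: mixed (not pure)
r: mixed (not pure)
Pure literal count = 0

0


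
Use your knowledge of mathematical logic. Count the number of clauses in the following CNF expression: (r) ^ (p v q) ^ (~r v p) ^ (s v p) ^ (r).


A CNF formula is a conjunction of clauses.
Clauses are separated by ^.
Counting the conjuncts: 5 clauses.

5


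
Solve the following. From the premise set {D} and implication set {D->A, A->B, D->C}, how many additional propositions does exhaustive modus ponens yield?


Initial facts: {D}
Apply modus ponens to closure:
  D and D->A  =>  A
  A and A->B  =>  B
  D and D->C  =>  C
Final known: {A, B, C, D}
New propositions: {A, B, C}
Count = 3

3


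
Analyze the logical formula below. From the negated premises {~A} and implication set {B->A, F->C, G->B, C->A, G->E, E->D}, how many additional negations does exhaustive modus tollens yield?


Initial negated facts: {~A}
Apply modus tollens to closure:
  ~A and B->A  =>  ~B
  ~B and G->B  =>  ~G
  ~A and C->A  =>  ~C
  ~C and F->C  =>  ~F
Final negated: {~A, ~B, ~C, ~F, ~G}
New negations: {~B, ~C, ~F, ~G}
Count = 4

4


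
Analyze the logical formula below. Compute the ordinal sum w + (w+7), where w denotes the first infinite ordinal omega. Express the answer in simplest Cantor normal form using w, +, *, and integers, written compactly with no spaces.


Compute w + (w+7).
Ordinal + is associative but NOT commutative; for finite n>0, n + w = w but w + n stays w+n.
w + (w+7) = (w+w) + 7 = w*2+7.
Result = w*2+7

w*2+7


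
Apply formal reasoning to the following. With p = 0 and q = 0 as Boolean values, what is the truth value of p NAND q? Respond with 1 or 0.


p = 0, q = 0
Operation: p NAND q
Evaluate: 0 NAND 0 = 1

1


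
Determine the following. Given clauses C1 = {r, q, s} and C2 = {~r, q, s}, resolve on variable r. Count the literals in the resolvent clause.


Remove r from C1 and ~r from C2.
C1 remainder: {q, s}
C2 remainder: {q, s}
Union (resolvent): {q, s}
Resolvent has 2 literal(s).

2


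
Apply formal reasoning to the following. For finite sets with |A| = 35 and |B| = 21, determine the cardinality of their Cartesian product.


The Cartesian product A x B contains all ordered pairs (a, b).
|A x B| = |A| * |B| = 35 * 21 = 735

735


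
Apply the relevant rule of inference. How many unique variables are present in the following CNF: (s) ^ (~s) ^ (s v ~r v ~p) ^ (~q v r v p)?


Identify each variable that appears in the formula.
Variables found: p, q, r, s
Count = 4

4


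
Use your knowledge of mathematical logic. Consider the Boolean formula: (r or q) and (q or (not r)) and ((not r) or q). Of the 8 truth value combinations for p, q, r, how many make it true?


Evaluate all 8 assignments for p, q, r:
p=0, q=0, r=0: 0
p=0, q=0, r=1: 0
p=0, q=1, r=0: 1
p=0, q=1, r=1: 1
p=1, q=0, r=0: 0
p=1, q=0, r=1: 0
p=1, q=1, r=0: 1
p=1, q=1, r=1: 1
Satisfying count = 4

4


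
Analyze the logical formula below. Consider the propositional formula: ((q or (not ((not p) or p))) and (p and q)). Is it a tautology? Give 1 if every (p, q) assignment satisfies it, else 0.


Check all 4 assignments:
p=0, q=0: 0
p=0, q=1: 0
p=1, q=0: 0
p=1, q=1: 1
Satisfying count = 1/4.
Tautology iff count = 4: no.

0


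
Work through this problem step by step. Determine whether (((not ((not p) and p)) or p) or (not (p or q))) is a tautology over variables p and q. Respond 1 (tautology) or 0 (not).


Check all 4 assignments:
p=0, q=0: 1
p=0, q=1: 1
p=1, q=0: 1
p=1, q=1: 1
Satisfying count = 4/4.
Tautology iff count = 4: yes.

1


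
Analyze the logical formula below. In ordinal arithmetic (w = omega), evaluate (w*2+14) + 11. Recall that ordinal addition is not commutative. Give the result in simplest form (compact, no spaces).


Compute (w*2+14) + 11.
Ordinal + is associative but NOT commutative; for finite n>0, n + w = w but w + n stays w+n.
By associativity: (w*2+14) + 11 = w*2 + (14+11) = w*2+25.
Result = w*2+25

w*2+25


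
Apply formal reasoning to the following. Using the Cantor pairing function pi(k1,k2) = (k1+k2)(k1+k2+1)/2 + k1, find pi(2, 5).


k1 + k2 = 7
(k1+k2)(k1+k2+1)/2 = 7 * 8 / 2 = 28
pi = 28 + 2 = 30

30


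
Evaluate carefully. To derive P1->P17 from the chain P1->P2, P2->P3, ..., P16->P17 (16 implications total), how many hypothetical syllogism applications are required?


With 16 implications in a chain connecting 17 propositions:
P1->P2, P2->P3, ..., P16->P17
Steps needed = (number of implications) - 1 = 16 - 1 = 15

15


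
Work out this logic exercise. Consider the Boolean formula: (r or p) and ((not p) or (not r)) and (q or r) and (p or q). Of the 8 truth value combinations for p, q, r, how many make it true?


Evaluate all 8 assignments for p, q, r:
p=0, q=0, r=0: 0
p=0, q=0, r=1: 0
p=0, q=1, r=0: 0
p=0, q=1, r=1: 1
p=1, q=0, r=0: 0
p=1, q=0, r=1: 0
p=1, q=1, r=0: 1
p=1, q=1, r=1: 0
Satisfying count = 2

2


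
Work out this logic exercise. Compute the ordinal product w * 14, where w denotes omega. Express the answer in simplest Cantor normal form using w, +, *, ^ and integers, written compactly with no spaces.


Compute w * 14.
Ordinal * is associative and left-distributive over +, but NOT commutative; for finite n>1, n*w = w but w*n stays w*n.
w * 14 means 14 copies of w concatenated: w*14.
Result = w*14

w*14


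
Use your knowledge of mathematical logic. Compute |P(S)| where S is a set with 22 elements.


The power set of a set with n elements has 2^n elements.
|P(S)| = 2^22 = 4194304

4194304


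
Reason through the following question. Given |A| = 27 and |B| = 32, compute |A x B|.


The Cartesian product A x B contains all ordered pairs (a, b).
|A x B| = |A| * |B| = 27 * 32 = 864

864


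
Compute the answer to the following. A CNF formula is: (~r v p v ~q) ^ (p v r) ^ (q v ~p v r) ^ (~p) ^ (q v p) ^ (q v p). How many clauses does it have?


A CNF formula is a conjunction of clauses.
Clauses are separated by ^.
Counting the conjuncts: 6 clauses.

6


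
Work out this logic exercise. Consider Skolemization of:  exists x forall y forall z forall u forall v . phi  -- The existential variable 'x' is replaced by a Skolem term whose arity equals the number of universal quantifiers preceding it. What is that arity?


Quantifier prefix: exists x forall y forall z forall u forall v
'x' is existentially quantified at position 1.
No universal quantifiers precede it.
Skolem function arity = 0 (a Skolem constant)

0


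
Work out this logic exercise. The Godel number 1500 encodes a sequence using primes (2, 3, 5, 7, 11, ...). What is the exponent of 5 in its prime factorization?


Factorize 1500 by dividing by 5 repeatedly.
Division steps: 5 divides 1500 exactly 3 time(s).
Exponent of 5 = 3

3


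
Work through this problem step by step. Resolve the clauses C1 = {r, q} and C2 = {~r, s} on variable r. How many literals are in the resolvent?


Remove r from C1 and ~r from C2.
C1 remainder: {q}
C2 remainder: {s}
Union (resolvent): {q, s}
Resolvent has 2 literal(s).

2


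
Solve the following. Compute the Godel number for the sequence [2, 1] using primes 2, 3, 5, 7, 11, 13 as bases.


Encode each element as an exponent of the corresponding prime:
  2^2 = 4
  3^1 = 3
Product = 4 * 3 = 12

12


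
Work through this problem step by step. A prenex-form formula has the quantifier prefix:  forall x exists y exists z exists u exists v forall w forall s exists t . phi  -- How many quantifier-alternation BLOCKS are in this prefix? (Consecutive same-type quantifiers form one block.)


Quantifier-type sequence: A E E E E A A E  (A=forall, E=exists)
Group into maximal same-type runs:
  Ax1 | Ex4 | Ax2 | Ex1
Number of blocks = 4

4


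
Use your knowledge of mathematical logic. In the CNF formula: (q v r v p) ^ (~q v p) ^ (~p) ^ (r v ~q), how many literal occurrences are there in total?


Counting literals in each clause:
Clause 1: 3 literal(s)
Clause 2: 2 literal(s)
Clause 3: 1 literal(s)
Clause 4: 2 literal(s)
Total = 8

8


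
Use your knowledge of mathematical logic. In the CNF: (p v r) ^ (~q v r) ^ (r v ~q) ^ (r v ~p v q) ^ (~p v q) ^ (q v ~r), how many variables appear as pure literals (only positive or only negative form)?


Check each variable for pure literal status:
p: mixed (not pure)
q: mixed (not pure)
r: mixed (not pure)
Pure literal count = 0

0


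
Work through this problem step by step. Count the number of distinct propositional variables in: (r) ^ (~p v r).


Identify each variable that appears in the formula.
Variables found: p, r
Count = 2

2


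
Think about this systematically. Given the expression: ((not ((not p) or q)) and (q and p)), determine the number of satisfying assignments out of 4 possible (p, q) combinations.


Check all 4 assignments:
p=0, q=0: 0
p=0, q=1: 0
p=1, q=0: 0
p=1, q=1: 0
Count of True = 0

0


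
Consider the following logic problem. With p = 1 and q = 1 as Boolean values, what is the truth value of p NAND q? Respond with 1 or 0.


p = 1, q = 1
Operation: p NAND q
Evaluate: 1 NAND 1 = 0

0


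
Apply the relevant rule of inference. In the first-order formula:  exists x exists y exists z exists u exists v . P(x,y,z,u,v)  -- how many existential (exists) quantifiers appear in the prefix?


Quantifier prefix: exists x exists y exists z exists u exists v
Mark each quantifier type:
  E E E E E
Universal count = 0, Existential count = 5
Asked for existential (exists) quantifiers: 5

5


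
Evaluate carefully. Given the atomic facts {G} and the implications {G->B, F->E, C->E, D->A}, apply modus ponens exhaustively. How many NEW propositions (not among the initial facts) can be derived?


Initial facts: {G}
Apply modus ponens to closure:
  G and G->B  =>  B
Final known: {B, G}
New propositions: {B}
Count = 1

1


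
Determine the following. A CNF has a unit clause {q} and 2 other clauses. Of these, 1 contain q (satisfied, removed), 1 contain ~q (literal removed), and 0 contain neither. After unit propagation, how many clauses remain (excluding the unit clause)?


Satisfied (removed): 1
Shortened (remain): 1
Unchanged (remain): 0
Remaining = 1 + 0 = 1

1


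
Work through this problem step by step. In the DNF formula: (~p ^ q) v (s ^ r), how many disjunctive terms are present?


A DNF formula is a disjunction of terms (conjunctions).
Terms are separated by v.
Counting the disjuncts: 2 terms.

2


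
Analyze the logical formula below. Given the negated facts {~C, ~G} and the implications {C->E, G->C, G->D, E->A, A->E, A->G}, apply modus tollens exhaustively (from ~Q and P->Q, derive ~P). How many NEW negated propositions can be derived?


Initial negated facts: {~C, ~G}
Apply modus tollens to closure:
  ~G and A->G  =>  ~A
  ~A and E->A  =>  ~E
Final negated: {~A, ~C, ~E, ~G}
New negations: {~A, ~E}
Count = 2

2


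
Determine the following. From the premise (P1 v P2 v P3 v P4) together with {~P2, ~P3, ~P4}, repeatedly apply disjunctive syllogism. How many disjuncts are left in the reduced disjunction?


Original disjuncts (4): P1, P2, P3, P4
Negated (eliminate): ~P2, ~P3, ~P4
Remaining disjuncts: P1
Count = 4 - 3 = 1

1


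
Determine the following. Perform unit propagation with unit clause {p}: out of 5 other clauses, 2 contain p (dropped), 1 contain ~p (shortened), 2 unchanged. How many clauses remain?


Satisfied (removed): 2
Shortened (remain): 1
Unchanged (remain): 2
Remaining = 1 + 2 = 3

3


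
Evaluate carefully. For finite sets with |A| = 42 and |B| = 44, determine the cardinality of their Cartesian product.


The Cartesian product A x B contains all ordered pairs (a, b).
|A x B| = |A| * |B| = 42 * 44 = 1848

1848


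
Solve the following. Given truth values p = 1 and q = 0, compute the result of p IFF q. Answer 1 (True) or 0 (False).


p = 1, q = 0
Operation: p IFF q
Evaluate: 1 IFF 0 = 0

0


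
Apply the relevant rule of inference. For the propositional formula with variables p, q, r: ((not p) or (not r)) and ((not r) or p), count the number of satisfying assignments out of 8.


Evaluate all 8 assignments for p, q, r:
p=0, q=0, r=0: 1
p=0, q=0, r=1: 0
p=0, q=1, r=0: 1
p=0, q=1, r=1: 0
p=1, q=0, r=0: 1
p=1, q=0, r=1: 0
p=1, q=1, r=0: 1
p=1, q=1, r=1: 0
Satisfying count = 4

4
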